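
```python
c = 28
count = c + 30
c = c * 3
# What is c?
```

Answer: 84

Derivation:
Trace (tracking c):
c = 28  # -> c = 28
count = c + 30  # -> count = 58
c = c * 3  # -> c = 84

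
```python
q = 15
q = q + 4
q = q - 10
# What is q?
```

Trace (tracking q):
q = 15  # -> q = 15
q = q + 4  # -> q = 19
q = q - 10  # -> q = 9

Answer: 9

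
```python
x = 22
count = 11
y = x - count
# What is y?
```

Trace (tracking y):
x = 22  # -> x = 22
count = 11  # -> count = 11
y = x - count  # -> y = 11

Answer: 11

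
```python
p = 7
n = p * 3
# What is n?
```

Answer: 21

Derivation:
Trace (tracking n):
p = 7  # -> p = 7
n = p * 3  # -> n = 21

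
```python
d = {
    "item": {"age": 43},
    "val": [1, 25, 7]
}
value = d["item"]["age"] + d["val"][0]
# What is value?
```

Answer: 44

Derivation:
Trace (tracking value):
d = {'item': {'age': 43}, 'val': [1, 25, 7]}  # -> d = {'item': {'age': 43}, 'val': [1, 25, 7]}
value = d['item']['age'] + d['val'][0]  # -> value = 44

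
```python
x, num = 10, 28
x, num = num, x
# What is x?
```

Answer: 28

Derivation:
Trace (tracking x):
x, num = (10, 28)  # -> x = 10, num = 28
x, num = (num, x)  # -> x = 28, num = 10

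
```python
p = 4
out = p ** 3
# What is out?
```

Answer: 64

Derivation:
Trace (tracking out):
p = 4  # -> p = 4
out = p ** 3  # -> out = 64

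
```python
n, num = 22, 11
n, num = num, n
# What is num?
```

Trace (tracking num):
n, num = (22, 11)  # -> n = 22, num = 11
n, num = (num, n)  # -> n = 11, num = 22

Answer: 22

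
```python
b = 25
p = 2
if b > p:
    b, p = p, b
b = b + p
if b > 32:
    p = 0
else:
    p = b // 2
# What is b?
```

Trace (tracking b):
b = 25  # -> b = 25
p = 2  # -> p = 2
if b > p:  # condition is True
    b, p = (p, b)  # -> b = 2, p = 25
b = b + p  # -> b = 27
if b > 32:  # condition is False
else:
    p = b // 2  # -> p = 13

Answer: 27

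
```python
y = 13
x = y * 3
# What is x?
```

Answer: 39

Derivation:
Trace (tracking x):
y = 13  # -> y = 13
x = y * 3  # -> x = 39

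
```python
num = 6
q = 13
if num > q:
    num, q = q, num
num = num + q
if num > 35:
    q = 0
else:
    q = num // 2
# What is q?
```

Answer: 9

Derivation:
Trace (tracking q):
num = 6  # -> num = 6
q = 13  # -> q = 13
if num > q:  # condition is False
num = num + q  # -> num = 19
if num > 35:  # condition is False
else:
    q = num // 2  # -> q = 9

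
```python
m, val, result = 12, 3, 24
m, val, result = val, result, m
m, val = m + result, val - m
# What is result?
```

Trace (tracking result):
m, val, result = (12, 3, 24)  # -> m = 12, val = 3, result = 24
m, val, result = (val, result, m)  # -> m = 3, val = 24, result = 12
m, val = (m + result, val - m)  # -> m = 15, val = 21

Answer: 12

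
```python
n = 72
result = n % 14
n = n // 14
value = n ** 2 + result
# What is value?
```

Answer: 27

Derivation:
Trace (tracking value):
n = 72  # -> n = 72
result = n % 14  # -> result = 2
n = n // 14  # -> n = 5
value = n ** 2 + result  # -> value = 27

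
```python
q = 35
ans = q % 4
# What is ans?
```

Answer: 3

Derivation:
Trace (tracking ans):
q = 35  # -> q = 35
ans = q % 4  # -> ans = 3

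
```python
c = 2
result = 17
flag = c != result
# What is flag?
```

Answer: True

Derivation:
Trace (tracking flag):
c = 2  # -> c = 2
result = 17  # -> result = 17
flag = c != result  # -> flag = True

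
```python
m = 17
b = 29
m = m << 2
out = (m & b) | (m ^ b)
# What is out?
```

Answer: 93

Derivation:
Trace (tracking out):
m = 17  # -> m = 17
b = 29  # -> b = 29
m = m << 2  # -> m = 68
out = m & b | m ^ b  # -> out = 93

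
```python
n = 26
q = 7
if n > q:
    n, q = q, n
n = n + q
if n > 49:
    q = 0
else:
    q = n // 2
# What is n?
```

Trace (tracking n):
n = 26  # -> n = 26
q = 7  # -> q = 7
if n > q:  # condition is True
    n, q = (q, n)  # -> n = 7, q = 26
n = n + q  # -> n = 33
if n > 49:  # condition is False
else:
    q = n // 2  # -> q = 16

Answer: 33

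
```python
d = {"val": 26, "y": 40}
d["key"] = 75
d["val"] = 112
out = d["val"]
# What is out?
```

Trace (tracking out):
d = {'val': 26, 'y': 40}  # -> d = {'val': 26, 'y': 40}
d['key'] = 75  # -> d = {'val': 26, 'y': 40, 'key': 75}
d['val'] = 112  # -> d = {'val': 112, 'y': 40, 'key': 75}
out = d['val']  # -> out = 112

Answer: 112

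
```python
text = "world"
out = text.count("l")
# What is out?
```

Answer: 1

Derivation:
Trace (tracking out):
text = 'world'  # -> text = 'world'
out = text.count('l')  # -> out = 1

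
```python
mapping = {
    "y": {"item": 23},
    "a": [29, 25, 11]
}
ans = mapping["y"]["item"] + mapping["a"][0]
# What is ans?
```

Trace (tracking ans):
mapping = {'y': {'item': 23}, 'a': [29, 25, 11]}  # -> mapping = {'y': {'item': 23}, 'a': [29, 25, 11]}
ans = mapping['y']['item'] + mapping['a'][0]  # -> ans = 52

Answer: 52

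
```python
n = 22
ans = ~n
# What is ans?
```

Trace (tracking ans):
n = 22  # -> n = 22
ans = ~n  # -> ans = -23

Answer: -23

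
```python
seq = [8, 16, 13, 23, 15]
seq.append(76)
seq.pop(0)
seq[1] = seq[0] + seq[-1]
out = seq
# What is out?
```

Trace (tracking out):
seq = [8, 16, 13, 23, 15]  # -> seq = [8, 16, 13, 23, 15]
seq.append(76)  # -> seq = [8, 16, 13, 23, 15, 76]
seq.pop(0)  # -> seq = [16, 13, 23, 15, 76]
seq[1] = seq[0] + seq[-1]  # -> seq = [16, 92, 23, 15, 76]
out = seq  # -> out = [16, 92, 23, 15, 76]

Answer: [16, 92, 23, 15, 76]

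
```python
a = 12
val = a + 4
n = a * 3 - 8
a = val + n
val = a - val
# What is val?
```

Trace (tracking val):
a = 12  # -> a = 12
val = a + 4  # -> val = 16
n = a * 3 - 8  # -> n = 28
a = val + n  # -> a = 44
val = a - val  # -> val = 28

Answer: 28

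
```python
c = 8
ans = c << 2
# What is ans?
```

Trace (tracking ans):
c = 8  # -> c = 8
ans = c << 2  # -> ans = 32

Answer: 32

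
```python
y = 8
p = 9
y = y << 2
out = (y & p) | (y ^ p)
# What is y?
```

Answer: 32

Derivation:
Trace (tracking y):
y = 8  # -> y = 8
p = 9  # -> p = 9
y = y << 2  # -> y = 32
out = y & p | y ^ p  # -> out = 41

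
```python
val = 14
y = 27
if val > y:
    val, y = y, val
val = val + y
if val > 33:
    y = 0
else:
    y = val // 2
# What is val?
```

Trace (tracking val):
val = 14  # -> val = 14
y = 27  # -> y = 27
if val > y:  # condition is False
val = val + y  # -> val = 41
if val > 33:  # condition is True
    y = 0  # -> y = 0

Answer: 41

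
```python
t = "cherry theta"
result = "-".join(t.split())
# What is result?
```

Answer: 'cherry-theta'

Derivation:
Trace (tracking result):
t = 'cherry theta'  # -> t = 'cherry theta'
result = '-'.join(t.split())  # -> result = 'cherry-theta'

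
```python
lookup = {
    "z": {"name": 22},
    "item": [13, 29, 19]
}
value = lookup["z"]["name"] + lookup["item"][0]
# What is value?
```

Answer: 35

Derivation:
Trace (tracking value):
lookup = {'z': {'name': 22}, 'item': [13, 29, 19]}  # -> lookup = {'z': {'name': 22}, 'item': [13, 29, 19]}
value = lookup['z']['name'] + lookup['item'][0]  # -> value = 35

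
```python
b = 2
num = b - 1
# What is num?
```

Answer: 1

Derivation:
Trace (tracking num):
b = 2  # -> b = 2
num = b - 1  # -> num = 1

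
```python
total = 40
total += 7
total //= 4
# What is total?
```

Trace (tracking total):
total = 40  # -> total = 40
total += 7  # -> total = 47
total //= 4  # -> total = 11

Answer: 11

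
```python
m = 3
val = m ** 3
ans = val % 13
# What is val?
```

Answer: 27

Derivation:
Trace (tracking val):
m = 3  # -> m = 3
val = m ** 3  # -> val = 27
ans = val % 13  # -> ans = 1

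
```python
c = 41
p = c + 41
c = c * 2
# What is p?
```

Trace (tracking p):
c = 41  # -> c = 41
p = c + 41  # -> p = 82
c = c * 2  # -> c = 82

Answer: 82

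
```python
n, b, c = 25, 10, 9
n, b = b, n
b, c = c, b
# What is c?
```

Trace (tracking c):
n, b, c = (25, 10, 9)  # -> n = 25, b = 10, c = 9
n, b = (b, n)  # -> n = 10, b = 25
b, c = (c, b)  # -> b = 9, c = 25

Answer: 25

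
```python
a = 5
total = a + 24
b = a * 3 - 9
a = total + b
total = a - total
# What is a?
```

Answer: 35

Derivation:
Trace (tracking a):
a = 5  # -> a = 5
total = a + 24  # -> total = 29
b = a * 3 - 9  # -> b = 6
a = total + b  # -> a = 35
total = a - total  # -> total = 6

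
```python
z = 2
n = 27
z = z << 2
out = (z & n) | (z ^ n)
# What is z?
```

Trace (tracking z):
z = 2  # -> z = 2
n = 27  # -> n = 27
z = z << 2  # -> z = 8
out = z & n | z ^ n  # -> out = 27

Answer: 8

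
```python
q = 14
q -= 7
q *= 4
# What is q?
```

Answer: 28

Derivation:
Trace (tracking q):
q = 14  # -> q = 14
q -= 7  # -> q = 7
q *= 4  # -> q = 28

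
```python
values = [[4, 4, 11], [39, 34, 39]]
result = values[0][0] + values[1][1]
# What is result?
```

Answer: 38

Derivation:
Trace (tracking result):
values = [[4, 4, 11], [39, 34, 39]]  # -> values = [[4, 4, 11], [39, 34, 39]]
result = values[0][0] + values[1][1]  # -> result = 38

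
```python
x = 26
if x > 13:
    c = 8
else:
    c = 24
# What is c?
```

Answer: 8

Derivation:
Trace (tracking c):
x = 26  # -> x = 26
if x > 13:  # condition is True
    c = 8  # -> c = 8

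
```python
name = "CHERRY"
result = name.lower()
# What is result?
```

Trace (tracking result):
name = 'CHERRY'  # -> name = 'CHERRY'
result = name.lower()  # -> result = 'cherry'

Answer: 'cherry'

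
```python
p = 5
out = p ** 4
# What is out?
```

Trace (tracking out):
p = 5  # -> p = 5
out = p ** 4  # -> out = 625

Answer: 625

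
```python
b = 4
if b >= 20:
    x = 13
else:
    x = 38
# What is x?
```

Trace (tracking x):
b = 4  # -> b = 4
if b >= 20:  # condition is False
else:
    x = 38  # -> x = 38

Answer: 38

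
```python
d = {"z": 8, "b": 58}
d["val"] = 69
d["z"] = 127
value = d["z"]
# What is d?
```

Answer: {'z': 127, 'b': 58, 'val': 69}

Derivation:
Trace (tracking d):
d = {'z': 8, 'b': 58}  # -> d = {'z': 8, 'b': 58}
d['val'] = 69  # -> d = {'z': 8, 'b': 58, 'val': 69}
d['z'] = 127  # -> d = {'z': 127, 'b': 58, 'val': 69}
value = d['z']  # -> value = 127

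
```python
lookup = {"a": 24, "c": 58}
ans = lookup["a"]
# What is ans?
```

Trace (tracking ans):
lookup = {'a': 24, 'c': 58}  # -> lookup = {'a': 24, 'c': 58}
ans = lookup['a']  # -> ans = 24

Answer: 24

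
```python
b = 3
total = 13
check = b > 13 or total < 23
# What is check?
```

Answer: True

Derivation:
Trace (tracking check):
b = 3  # -> b = 3
total = 13  # -> total = 13
check = b > 13 or total < 23  # -> check = True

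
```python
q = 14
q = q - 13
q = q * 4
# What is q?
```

Answer: 4

Derivation:
Trace (tracking q):
q = 14  # -> q = 14
q = q - 13  # -> q = 1
q = q * 4  # -> q = 4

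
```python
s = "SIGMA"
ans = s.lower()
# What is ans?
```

Trace (tracking ans):
s = 'SIGMA'  # -> s = 'SIGMA'
ans = s.lower()  # -> ans = 'sigma'

Answer: 'sigma'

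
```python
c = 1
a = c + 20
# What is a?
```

Answer: 21

Derivation:
Trace (tracking a):
c = 1  # -> c = 1
a = c + 20  # -> a = 21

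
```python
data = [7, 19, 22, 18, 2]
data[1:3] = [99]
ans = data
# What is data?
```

Trace (tracking data):
data = [7, 19, 22, 18, 2]  # -> data = [7, 19, 22, 18, 2]
data[1:3] = [99]  # -> data = [7, 99, 18, 2]
ans = data  # -> ans = [7, 99, 18, 2]

Answer: [7, 99, 18, 2]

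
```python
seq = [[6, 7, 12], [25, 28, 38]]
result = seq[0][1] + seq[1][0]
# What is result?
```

Answer: 32

Derivation:
Trace (tracking result):
seq = [[6, 7, 12], [25, 28, 38]]  # -> seq = [[6, 7, 12], [25, 28, 38]]
result = seq[0][1] + seq[1][0]  # -> result = 32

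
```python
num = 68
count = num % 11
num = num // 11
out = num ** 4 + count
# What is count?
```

Answer: 2

Derivation:
Trace (tracking count):
num = 68  # -> num = 68
count = num % 11  # -> count = 2
num = num // 11  # -> num = 6
out = num ** 4 + count  # -> out = 1298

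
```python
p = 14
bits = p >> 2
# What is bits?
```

Answer: 3

Derivation:
Trace (tracking bits):
p = 14  # -> p = 14
bits = p >> 2  # -> bits = 3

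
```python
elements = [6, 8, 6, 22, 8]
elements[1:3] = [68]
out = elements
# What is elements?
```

Answer: [6, 68, 22, 8]

Derivation:
Trace (tracking elements):
elements = [6, 8, 6, 22, 8]  # -> elements = [6, 8, 6, 22, 8]
elements[1:3] = [68]  # -> elements = [6, 68, 22, 8]
out = elements  # -> out = [6, 68, 22, 8]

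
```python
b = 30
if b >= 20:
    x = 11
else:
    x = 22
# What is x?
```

Answer: 11

Derivation:
Trace (tracking x):
b = 30  # -> b = 30
if b >= 20:  # condition is True
    x = 11  # -> x = 11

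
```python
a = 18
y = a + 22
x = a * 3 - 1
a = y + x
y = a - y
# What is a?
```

Trace (tracking a):
a = 18  # -> a = 18
y = a + 22  # -> y = 40
x = a * 3 - 1  # -> x = 53
a = y + x  # -> a = 93
y = a - y  # -> y = 53

Answer: 93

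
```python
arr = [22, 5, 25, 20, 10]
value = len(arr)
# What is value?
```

Trace (tracking value):
arr = [22, 5, 25, 20, 10]  # -> arr = [22, 5, 25, 20, 10]
value = len(arr)  # -> value = 5

Answer: 5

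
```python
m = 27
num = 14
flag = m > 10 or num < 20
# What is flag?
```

Trace (tracking flag):
m = 27  # -> m = 27
num = 14  # -> num = 14
flag = m > 10 or num < 20  # -> flag = True

Answer: True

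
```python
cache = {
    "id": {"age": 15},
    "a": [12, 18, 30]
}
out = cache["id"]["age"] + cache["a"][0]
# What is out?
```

Trace (tracking out):
cache = {'id': {'age': 15}, 'a': [12, 18, 30]}  # -> cache = {'id': {'age': 15}, 'a': [12, 18, 30]}
out = cache['id']['age'] + cache['a'][0]  # -> out = 27

Answer: 27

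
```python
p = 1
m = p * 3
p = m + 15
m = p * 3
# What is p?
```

Trace (tracking p):
p = 1  # -> p = 1
m = p * 3  # -> m = 3
p = m + 15  # -> p = 18
m = p * 3  # -> m = 54

Answer: 18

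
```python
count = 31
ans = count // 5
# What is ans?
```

Trace (tracking ans):
count = 31  # -> count = 31
ans = count // 5  # -> ans = 6

Answer: 6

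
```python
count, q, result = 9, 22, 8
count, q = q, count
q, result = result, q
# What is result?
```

Trace (tracking result):
count, q, result = (9, 22, 8)  # -> count = 9, q = 22, result = 8
count, q = (q, count)  # -> count = 22, q = 9
q, result = (result, q)  # -> q = 8, result = 9

Answer: 9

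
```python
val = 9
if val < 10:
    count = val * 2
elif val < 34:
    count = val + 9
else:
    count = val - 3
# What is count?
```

Answer: 18

Derivation:
Trace (tracking count):
val = 9  # -> val = 9
if val < 10:  # condition is True
    count = val * 2  # -> count = 18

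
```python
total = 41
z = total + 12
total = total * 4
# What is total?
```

Trace (tracking total):
total = 41  # -> total = 41
z = total + 12  # -> z = 53
total = total * 4  # -> total = 164

Answer: 164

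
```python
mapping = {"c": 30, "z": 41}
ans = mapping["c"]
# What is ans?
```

Trace (tracking ans):
mapping = {'c': 30, 'z': 41}  # -> mapping = {'c': 30, 'z': 41}
ans = mapping['c']  # -> ans = 30

Answer: 30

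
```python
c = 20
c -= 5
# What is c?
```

Answer: 15

Derivation:
Trace (tracking c):
c = 20  # -> c = 20
c -= 5  # -> c = 15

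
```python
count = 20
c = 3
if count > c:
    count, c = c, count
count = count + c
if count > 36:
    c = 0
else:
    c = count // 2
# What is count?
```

Trace (tracking count):
count = 20  # -> count = 20
c = 3  # -> c = 3
if count > c:  # condition is True
    count, c = (c, count)  # -> count = 3, c = 20
count = count + c  # -> count = 23
if count > 36:  # condition is False
else:
    c = count // 2  # -> c = 11

Answer: 23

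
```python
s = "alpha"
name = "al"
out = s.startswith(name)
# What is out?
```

Answer: True

Derivation:
Trace (tracking out):
s = 'alpha'  # -> s = 'alpha'
name = 'al'  # -> name = 'al'
out = s.startswith(name)  # -> out = True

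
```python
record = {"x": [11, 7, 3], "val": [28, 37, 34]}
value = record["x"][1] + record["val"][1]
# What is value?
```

Answer: 44

Derivation:
Trace (tracking value):
record = {'x': [11, 7, 3], 'val': [28, 37, 34]}  # -> record = {'x': [11, 7, 3], 'val': [28, 37, 34]}
value = record['x'][1] + record['val'][1]  # -> value = 44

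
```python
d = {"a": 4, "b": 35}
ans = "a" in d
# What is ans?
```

Trace (tracking ans):
d = {'a': 4, 'b': 35}  # -> d = {'a': 4, 'b': 35}
ans = 'a' in d  # -> ans = True

Answer: True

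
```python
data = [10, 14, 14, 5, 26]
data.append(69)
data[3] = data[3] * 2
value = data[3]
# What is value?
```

Trace (tracking value):
data = [10, 14, 14, 5, 26]  # -> data = [10, 14, 14, 5, 26]
data.append(69)  # -> data = [10, 14, 14, 5, 26, 69]
data[3] = data[3] * 2  # -> data = [10, 14, 14, 10, 26, 69]
value = data[3]  # -> value = 10

Answer: 10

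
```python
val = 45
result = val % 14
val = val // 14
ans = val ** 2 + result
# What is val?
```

Trace (tracking val):
val = 45  # -> val = 45
result = val % 14  # -> result = 3
val = val // 14  # -> val = 3
ans = val ** 2 + result  # -> ans = 12

Answer: 3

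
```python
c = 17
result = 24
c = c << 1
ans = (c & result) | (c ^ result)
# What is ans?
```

Trace (tracking ans):
c = 17  # -> c = 17
result = 24  # -> result = 24
c = c << 1  # -> c = 34
ans = c & result | c ^ result  # -> ans = 58

Answer: 58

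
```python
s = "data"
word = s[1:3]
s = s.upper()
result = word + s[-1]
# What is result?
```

Trace (tracking result):
s = 'data'  # -> s = 'data'
word = s[1:3]  # -> word = 'at'
s = s.upper()  # -> s = 'DATA'
result = word + s[-1]  # -> result = 'atA'

Answer: 'atA'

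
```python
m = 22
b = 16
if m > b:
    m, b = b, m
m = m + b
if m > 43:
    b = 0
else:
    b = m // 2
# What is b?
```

Trace (tracking b):
m = 22  # -> m = 22
b = 16  # -> b = 16
if m > b:  # condition is True
    m, b = (b, m)  # -> m = 16, b = 22
m = m + b  # -> m = 38
if m > 43:  # condition is False
else:
    b = m // 2  # -> b = 19

Answer: 19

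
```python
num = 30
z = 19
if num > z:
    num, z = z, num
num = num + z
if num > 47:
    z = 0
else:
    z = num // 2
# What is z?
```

Answer: 0

Derivation:
Trace (tracking z):
num = 30  # -> num = 30
z = 19  # -> z = 19
if num > z:  # condition is True
    num, z = (z, num)  # -> num = 19, z = 30
num = num + z  # -> num = 49
if num > 47:  # condition is True
    z = 0  # -> z = 0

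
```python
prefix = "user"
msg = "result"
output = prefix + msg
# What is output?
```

Trace (tracking output):
prefix = 'user'  # -> prefix = 'user'
msg = 'result'  # -> msg = 'result'
output = prefix + msg  # -> output = 'userresult'

Answer: 'userresult'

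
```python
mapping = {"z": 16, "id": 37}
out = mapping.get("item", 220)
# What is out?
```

Trace (tracking out):
mapping = {'z': 16, 'id': 37}  # -> mapping = {'z': 16, 'id': 37}
out = mapping.get('item', 220)  # -> out = 220

Answer: 220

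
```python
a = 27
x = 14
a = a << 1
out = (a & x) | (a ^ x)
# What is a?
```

Trace (tracking a):
a = 27  # -> a = 27
x = 14  # -> x = 14
a = a << 1  # -> a = 54
out = a & x | a ^ x  # -> out = 62

Answer: 54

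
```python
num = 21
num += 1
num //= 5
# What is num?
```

Answer: 4

Derivation:
Trace (tracking num):
num = 21  # -> num = 21
num += 1  # -> num = 22
num //= 5  # -> num = 4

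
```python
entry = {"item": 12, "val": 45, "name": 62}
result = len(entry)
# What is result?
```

Trace (tracking result):
entry = {'item': 12, 'val': 45, 'name': 62}  # -> entry = {'item': 12, 'val': 45, 'name': 62}
result = len(entry)  # -> result = 3

Answer: 3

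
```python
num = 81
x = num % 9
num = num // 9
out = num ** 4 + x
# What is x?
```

Answer: 0

Derivation:
Trace (tracking x):
num = 81  # -> num = 81
x = num % 9  # -> x = 0
num = num // 9  # -> num = 9
out = num ** 4 + x  # -> out = 6561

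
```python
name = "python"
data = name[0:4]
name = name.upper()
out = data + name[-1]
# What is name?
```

Trace (tracking name):
name = 'python'  # -> name = 'python'
data = name[0:4]  # -> data = 'pyth'
name = name.upper()  # -> name = 'PYTHON'
out = data + name[-1]  # -> out = 'pythN'

Answer: 'PYTHON'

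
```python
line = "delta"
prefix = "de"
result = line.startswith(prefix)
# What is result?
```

Answer: True

Derivation:
Trace (tracking result):
line = 'delta'  # -> line = 'delta'
prefix = 'de'  # -> prefix = 'de'
result = line.startswith(prefix)  # -> result = True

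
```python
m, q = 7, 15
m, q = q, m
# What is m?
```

Trace (tracking m):
m, q = (7, 15)  # -> m = 7, q = 15
m, q = (q, m)  # -> m = 15, q = 7

Answer: 15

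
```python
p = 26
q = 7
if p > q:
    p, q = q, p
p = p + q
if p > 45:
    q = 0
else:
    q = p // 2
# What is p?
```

Trace (tracking p):
p = 26  # -> p = 26
q = 7  # -> q = 7
if p > q:  # condition is True
    p, q = (q, p)  # -> p = 7, q = 26
p = p + q  # -> p = 33
if p > 45:  # condition is False
else:
    q = p // 2  # -> q = 16

Answer: 33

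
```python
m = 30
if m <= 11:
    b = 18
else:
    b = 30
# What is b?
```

Answer: 30

Derivation:
Trace (tracking b):
m = 30  # -> m = 30
if m <= 11:  # condition is False
else:
    b = 30  # -> b = 30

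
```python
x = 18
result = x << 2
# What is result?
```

Answer: 72

Derivation:
Trace (tracking result):
x = 18  # -> x = 18
result = x << 2  # -> result = 72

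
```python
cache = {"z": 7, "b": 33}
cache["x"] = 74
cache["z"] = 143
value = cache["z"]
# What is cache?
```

Answer: {'z': 143, 'b': 33, 'x': 74}

Derivation:
Trace (tracking cache):
cache = {'z': 7, 'b': 33}  # -> cache = {'z': 7, 'b': 33}
cache['x'] = 74  # -> cache = {'z': 7, 'b': 33, 'x': 74}
cache['z'] = 143  # -> cache = {'z': 143, 'b': 33, 'x': 74}
value = cache['z']  # -> value = 143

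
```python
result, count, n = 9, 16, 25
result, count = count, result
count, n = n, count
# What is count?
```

Trace (tracking count):
result, count, n = (9, 16, 25)  # -> result = 9, count = 16, n = 25
result, count = (count, result)  # -> result = 16, count = 9
count, n = (n, count)  # -> count = 25, n = 9

Answer: 25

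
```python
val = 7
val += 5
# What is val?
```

Trace (tracking val):
val = 7  # -> val = 7
val += 5  # -> val = 12

Answer: 12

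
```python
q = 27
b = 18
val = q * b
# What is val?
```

Trace (tracking val):
q = 27  # -> q = 27
b = 18  # -> b = 18
val = q * b  # -> val = 486

Answer: 486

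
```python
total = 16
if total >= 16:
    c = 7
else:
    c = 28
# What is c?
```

Answer: 7

Derivation:
Trace (tracking c):
total = 16  # -> total = 16
if total >= 16:  # condition is True
    c = 7  # -> c = 7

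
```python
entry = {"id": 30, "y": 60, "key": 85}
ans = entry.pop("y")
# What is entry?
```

Answer: {'id': 30, 'key': 85}

Derivation:
Trace (tracking entry):
entry = {'id': 30, 'y': 60, 'key': 85}  # -> entry = {'id': 30, 'y': 60, 'key': 85}
ans = entry.pop('y')  # -> ans = 60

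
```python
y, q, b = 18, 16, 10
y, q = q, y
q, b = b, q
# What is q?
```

Trace (tracking q):
y, q, b = (18, 16, 10)  # -> y = 18, q = 16, b = 10
y, q = (q, y)  # -> y = 16, q = 18
q, b = (b, q)  # -> q = 10, b = 18

Answer: 10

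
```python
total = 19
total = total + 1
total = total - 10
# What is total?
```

Answer: 10

Derivation:
Trace (tracking total):
total = 19  # -> total = 19
total = total + 1  # -> total = 20
total = total - 10  # -> total = 10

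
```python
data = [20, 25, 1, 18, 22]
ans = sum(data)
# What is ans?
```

Answer: 86

Derivation:
Trace (tracking ans):
data = [20, 25, 1, 18, 22]  # -> data = [20, 25, 1, 18, 22]
ans = sum(data)  # -> ans = 86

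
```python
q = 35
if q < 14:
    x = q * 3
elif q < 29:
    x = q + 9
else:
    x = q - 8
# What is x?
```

Answer: 27

Derivation:
Trace (tracking x):
q = 35  # -> q = 35
if q < 14:  # condition is False
elif q < 29:  # condition is False
else:
    x = q - 8  # -> x = 27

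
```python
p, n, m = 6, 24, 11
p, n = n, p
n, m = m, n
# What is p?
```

Answer: 24

Derivation:
Trace (tracking p):
p, n, m = (6, 24, 11)  # -> p = 6, n = 24, m = 11
p, n = (n, p)  # -> p = 24, n = 6
n, m = (m, n)  # -> n = 11, m = 6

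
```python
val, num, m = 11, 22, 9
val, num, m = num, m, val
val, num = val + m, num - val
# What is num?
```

Trace (tracking num):
val, num, m = (11, 22, 9)  # -> val = 11, num = 22, m = 9
val, num, m = (num, m, val)  # -> val = 22, num = 9, m = 11
val, num = (val + m, num - val)  # -> val = 33, num = -13

Answer: -13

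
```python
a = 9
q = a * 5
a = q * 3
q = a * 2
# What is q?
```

Trace (tracking q):
a = 9  # -> a = 9
q = a * 5  # -> q = 45
a = q * 3  # -> a = 135
q = a * 2  # -> q = 270

Answer: 270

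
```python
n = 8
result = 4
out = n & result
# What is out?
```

Answer: 0

Derivation:
Trace (tracking out):
n = 8  # -> n = 8
result = 4  # -> result = 4
out = n & result  # -> out = 0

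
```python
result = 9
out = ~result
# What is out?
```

Trace (tracking out):
result = 9  # -> result = 9
out = ~result  # -> out = -10

Answer: -10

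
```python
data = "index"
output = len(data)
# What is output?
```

Trace (tracking output):
data = 'index'  # -> data = 'index'
output = len(data)  # -> output = 5

Answer: 5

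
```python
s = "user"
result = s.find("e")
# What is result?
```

Answer: 2

Derivation:
Trace (tracking result):
s = 'user'  # -> s = 'user'
result = s.find('e')  # -> result = 2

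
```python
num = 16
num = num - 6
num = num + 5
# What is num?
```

Trace (tracking num):
num = 16  # -> num = 16
num = num - 6  # -> num = 10
num = num + 5  # -> num = 15

Answer: 15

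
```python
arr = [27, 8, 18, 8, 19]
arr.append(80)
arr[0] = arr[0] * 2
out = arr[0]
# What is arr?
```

Answer: [54, 8, 18, 8, 19, 80]

Derivation:
Trace (tracking arr):
arr = [27, 8, 18, 8, 19]  # -> arr = [27, 8, 18, 8, 19]
arr.append(80)  # -> arr = [27, 8, 18, 8, 19, 80]
arr[0] = arr[0] * 2  # -> arr = [54, 8, 18, 8, 19, 80]
out = arr[0]  # -> out = 54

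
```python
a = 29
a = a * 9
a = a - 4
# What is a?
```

Trace (tracking a):
a = 29  # -> a = 29
a = a * 9  # -> a = 261
a = a - 4  # -> a = 257

Answer: 257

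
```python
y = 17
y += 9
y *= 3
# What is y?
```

Answer: 78

Derivation:
Trace (tracking y):
y = 17  # -> y = 17
y += 9  # -> y = 26
y *= 3  # -> y = 78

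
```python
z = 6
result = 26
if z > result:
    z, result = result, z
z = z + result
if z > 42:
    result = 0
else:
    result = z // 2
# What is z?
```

Answer: 32

Derivation:
Trace (tracking z):
z = 6  # -> z = 6
result = 26  # -> result = 26
if z > result:  # condition is False
z = z + result  # -> z = 32
if z > 42:  # condition is False
else:
    result = z // 2  # -> result = 16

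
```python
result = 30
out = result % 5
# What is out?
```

Answer: 0

Derivation:
Trace (tracking out):
result = 30  # -> result = 30
out = result % 5  # -> out = 0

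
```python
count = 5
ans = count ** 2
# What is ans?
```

Answer: 25

Derivation:
Trace (tracking ans):
count = 5  # -> count = 5
ans = count ** 2  # -> ans = 25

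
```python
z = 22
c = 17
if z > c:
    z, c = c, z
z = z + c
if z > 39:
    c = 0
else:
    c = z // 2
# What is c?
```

Trace (tracking c):
z = 22  # -> z = 22
c = 17  # -> c = 17
if z > c:  # condition is True
    z, c = (c, z)  # -> z = 17, c = 22
z = z + c  # -> z = 39
if z > 39:  # condition is False
else:
    c = z // 2  # -> c = 19

Answer: 19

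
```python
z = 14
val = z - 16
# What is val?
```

Trace (tracking val):
z = 14  # -> z = 14
val = z - 16  # -> val = -2

Answer: -2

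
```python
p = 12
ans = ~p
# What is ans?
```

Trace (tracking ans):
p = 12  # -> p = 12
ans = ~p  # -> ans = -13

Answer: -13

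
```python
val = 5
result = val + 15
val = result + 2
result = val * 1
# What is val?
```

Trace (tracking val):
val = 5  # -> val = 5
result = val + 15  # -> result = 20
val = result + 2  # -> val = 22
result = val * 1  # -> result = 22

Answer: 22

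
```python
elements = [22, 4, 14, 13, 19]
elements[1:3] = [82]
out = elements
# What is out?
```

Trace (tracking out):
elements = [22, 4, 14, 13, 19]  # -> elements = [22, 4, 14, 13, 19]
elements[1:3] = [82]  # -> elements = [22, 82, 13, 19]
out = elements  # -> out = [22, 82, 13, 19]

Answer: [22, 82, 13, 19]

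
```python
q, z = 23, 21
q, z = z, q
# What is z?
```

Answer: 23

Derivation:
Trace (tracking z):
q, z = (23, 21)  # -> q = 23, z = 21
q, z = (z, q)  # -> q = 21, z = 23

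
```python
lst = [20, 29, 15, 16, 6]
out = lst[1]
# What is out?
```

Trace (tracking out):
lst = [20, 29, 15, 16, 6]  # -> lst = [20, 29, 15, 16, 6]
out = lst[1]  # -> out = 29

Answer: 29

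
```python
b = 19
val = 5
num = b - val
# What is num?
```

Answer: 14

Derivation:
Trace (tracking num):
b = 19  # -> b = 19
val = 5  # -> val = 5
num = b - val  # -> num = 14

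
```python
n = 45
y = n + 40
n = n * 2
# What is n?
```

Answer: 90

Derivation:
Trace (tracking n):
n = 45  # -> n = 45
y = n + 40  # -> y = 85
n = n * 2  # -> n = 90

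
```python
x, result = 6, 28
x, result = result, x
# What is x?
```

Answer: 28

Derivation:
Trace (tracking x):
x, result = (6, 28)  # -> x = 6, result = 28
x, result = (result, x)  # -> x = 28, result = 6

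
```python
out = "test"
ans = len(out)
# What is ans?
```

Trace (tracking ans):
out = 'test'  # -> out = 'test'
ans = len(out)  # -> ans = 4

Answer: 4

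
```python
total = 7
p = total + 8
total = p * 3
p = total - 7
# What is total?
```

Trace (tracking total):
total = 7  # -> total = 7
p = total + 8  # -> p = 15
total = p * 3  # -> total = 45
p = total - 7  # -> p = 38

Answer: 45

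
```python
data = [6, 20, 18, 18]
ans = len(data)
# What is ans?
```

Trace (tracking ans):
data = [6, 20, 18, 18]  # -> data = [6, 20, 18, 18]
ans = len(data)  # -> ans = 4

Answer: 4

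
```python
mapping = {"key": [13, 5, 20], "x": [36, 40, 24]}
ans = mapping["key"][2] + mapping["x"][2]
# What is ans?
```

Trace (tracking ans):
mapping = {'key': [13, 5, 20], 'x': [36, 40, 24]}  # -> mapping = {'key': [13, 5, 20], 'x': [36, 40, 24]}
ans = mapping['key'][2] + mapping['x'][2]  # -> ans = 44

Answer: 44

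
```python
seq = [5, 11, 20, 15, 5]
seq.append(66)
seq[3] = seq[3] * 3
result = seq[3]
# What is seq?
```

Trace (tracking seq):
seq = [5, 11, 20, 15, 5]  # -> seq = [5, 11, 20, 15, 5]
seq.append(66)  # -> seq = [5, 11, 20, 15, 5, 66]
seq[3] = seq[3] * 3  # -> seq = [5, 11, 20, 45, 5, 66]
result = seq[3]  # -> result = 45

Answer: [5, 11, 20, 45, 5, 66]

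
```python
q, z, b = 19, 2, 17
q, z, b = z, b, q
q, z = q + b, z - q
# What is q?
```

Trace (tracking q):
q, z, b = (19, 2, 17)  # -> q = 19, z = 2, b = 17
q, z, b = (z, b, q)  # -> q = 2, z = 17, b = 19
q, z = (q + b, z - q)  # -> q = 21, z = 15

Answer: 21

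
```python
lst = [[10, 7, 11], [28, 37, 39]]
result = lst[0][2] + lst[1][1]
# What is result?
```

Answer: 48

Derivation:
Trace (tracking result):
lst = [[10, 7, 11], [28, 37, 39]]  # -> lst = [[10, 7, 11], [28, 37, 39]]
result = lst[0][2] + lst[1][1]  # -> result = 48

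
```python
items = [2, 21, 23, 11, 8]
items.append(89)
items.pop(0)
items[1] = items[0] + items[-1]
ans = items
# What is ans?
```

Answer: [21, 110, 11, 8, 89]

Derivation:
Trace (tracking ans):
items = [2, 21, 23, 11, 8]  # -> items = [2, 21, 23, 11, 8]
items.append(89)  # -> items = [2, 21, 23, 11, 8, 89]
items.pop(0)  # -> items = [21, 23, 11, 8, 89]
items[1] = items[0] + items[-1]  # -> items = [21, 110, 11, 8, 89]
ans = items  # -> ans = [21, 110, 11, 8, 89]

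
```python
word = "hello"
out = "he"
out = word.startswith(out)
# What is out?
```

Trace (tracking out):
word = 'hello'  # -> word = 'hello'
out = 'he'  # -> out = 'he'
out = word.startswith(out)  # -> out = True

Answer: True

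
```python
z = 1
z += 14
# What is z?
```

Answer: 15

Derivation:
Trace (tracking z):
z = 1  # -> z = 1
z += 14  # -> z = 15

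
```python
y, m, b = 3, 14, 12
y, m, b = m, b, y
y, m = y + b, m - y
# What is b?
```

Trace (tracking b):
y, m, b = (3, 14, 12)  # -> y = 3, m = 14, b = 12
y, m, b = (m, b, y)  # -> y = 14, m = 12, b = 3
y, m = (y + b, m - y)  # -> y = 17, m = -2

Answer: 3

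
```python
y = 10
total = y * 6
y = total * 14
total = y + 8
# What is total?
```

Trace (tracking total):
y = 10  # -> y = 10
total = y * 6  # -> total = 60
y = total * 14  # -> y = 840
total = y + 8  # -> total = 848

Answer: 848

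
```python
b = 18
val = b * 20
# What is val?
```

Answer: 360

Derivation:
Trace (tracking val):
b = 18  # -> b = 18
val = b * 20  # -> val = 360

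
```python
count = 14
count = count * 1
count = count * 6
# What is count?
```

Answer: 84

Derivation:
Trace (tracking count):
count = 14  # -> count = 14
count = count * 1  # -> count = 14
count = count * 6  # -> count = 84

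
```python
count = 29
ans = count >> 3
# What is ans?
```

Answer: 3

Derivation:
Trace (tracking ans):
count = 29  # -> count = 29
ans = count >> 3  # -> ans = 3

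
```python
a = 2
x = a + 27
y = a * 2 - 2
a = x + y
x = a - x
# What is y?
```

Trace (tracking y):
a = 2  # -> a = 2
x = a + 27  # -> x = 29
y = a * 2 - 2  # -> y = 2
a = x + y  # -> a = 31
x = a - x  # -> x = 2

Answer: 2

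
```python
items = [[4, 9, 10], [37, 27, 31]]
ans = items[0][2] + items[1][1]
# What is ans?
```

Answer: 37

Derivation:
Trace (tracking ans):
items = [[4, 9, 10], [37, 27, 31]]  # -> items = [[4, 9, 10], [37, 27, 31]]
ans = items[0][2] + items[1][1]  # -> ans = 37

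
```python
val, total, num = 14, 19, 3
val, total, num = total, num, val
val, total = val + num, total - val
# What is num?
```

Answer: 14

Derivation:
Trace (tracking num):
val, total, num = (14, 19, 3)  # -> val = 14, total = 19, num = 3
val, total, num = (total, num, val)  # -> val = 19, total = 3, num = 14
val, total = (val + num, total - val)  # -> val = 33, total = -16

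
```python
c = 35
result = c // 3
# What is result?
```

Trace (tracking result):
c = 35  # -> c = 35
result = c // 3  # -> result = 11

Answer: 11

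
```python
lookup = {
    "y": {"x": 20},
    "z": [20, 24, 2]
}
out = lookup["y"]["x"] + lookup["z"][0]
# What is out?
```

Trace (tracking out):
lookup = {'y': {'x': 20}, 'z': [20, 24, 2]}  # -> lookup = {'y': {'x': 20}, 'z': [20, 24, 2]}
out = lookup['y']['x'] + lookup['z'][0]  # -> out = 40

Answer: 40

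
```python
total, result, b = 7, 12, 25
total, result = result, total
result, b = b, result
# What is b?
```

Answer: 7

Derivation:
Trace (tracking b):
total, result, b = (7, 12, 25)  # -> total = 7, result = 12, b = 25
total, result = (result, total)  # -> total = 12, result = 7
result, b = (b, result)  # -> result = 25, b = 7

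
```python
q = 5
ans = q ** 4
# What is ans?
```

Trace (tracking ans):
q = 5  # -> q = 5
ans = q ** 4  # -> ans = 625

Answer: 625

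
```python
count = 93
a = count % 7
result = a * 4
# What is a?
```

Trace (tracking a):
count = 93  # -> count = 93
a = count % 7  # -> a = 2
result = a * 4  # -> result = 8

Answer: 2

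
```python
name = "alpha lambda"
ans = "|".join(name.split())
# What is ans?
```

Trace (tracking ans):
name = 'alpha lambda'  # -> name = 'alpha lambda'
ans = '|'.join(name.split())  # -> ans = 'alpha|lambda'

Answer: 'alpha|lambda'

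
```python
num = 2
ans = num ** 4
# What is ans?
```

Trace (tracking ans):
num = 2  # -> num = 2
ans = num ** 4  # -> ans = 16

Answer: 16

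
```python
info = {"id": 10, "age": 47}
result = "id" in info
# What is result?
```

Trace (tracking result):
info = {'id': 10, 'age': 47}  # -> info = {'id': 10, 'age': 47}
result = 'id' in info  # -> result = True

Answer: True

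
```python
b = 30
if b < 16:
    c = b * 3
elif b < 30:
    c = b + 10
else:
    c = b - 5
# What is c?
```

Trace (tracking c):
b = 30  # -> b = 30
if b < 16:  # condition is False
elif b < 30:  # condition is False
else:
    c = b - 5  # -> c = 25

Answer: 25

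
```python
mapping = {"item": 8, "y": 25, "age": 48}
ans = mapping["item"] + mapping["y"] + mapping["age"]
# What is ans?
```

Answer: 81

Derivation:
Trace (tracking ans):
mapping = {'item': 8, 'y': 25, 'age': 48}  # -> mapping = {'item': 8, 'y': 25, 'age': 48}
ans = mapping['item'] + mapping['y'] + mapping['age']  # -> ans = 81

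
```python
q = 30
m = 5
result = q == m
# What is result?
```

Trace (tracking result):
q = 30  # -> q = 30
m = 5  # -> m = 5
result = q == m  # -> result = False

Answer: False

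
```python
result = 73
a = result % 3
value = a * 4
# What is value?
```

Answer: 4

Derivation:
Trace (tracking value):
result = 73  # -> result = 73
a = result % 3  # -> a = 1
value = a * 4  # -> value = 4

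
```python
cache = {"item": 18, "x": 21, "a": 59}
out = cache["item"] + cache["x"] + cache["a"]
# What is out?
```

Trace (tracking out):
cache = {'item': 18, 'x': 21, 'a': 59}  # -> cache = {'item': 18, 'x': 21, 'a': 59}
out = cache['item'] + cache['x'] + cache['a']  # -> out = 98

Answer: 98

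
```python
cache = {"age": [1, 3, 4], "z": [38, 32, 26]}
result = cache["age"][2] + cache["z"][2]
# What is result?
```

Answer: 30

Derivation:
Trace (tracking result):
cache = {'age': [1, 3, 4], 'z': [38, 32, 26]}  # -> cache = {'age': [1, 3, 4], 'z': [38, 32, 26]}
result = cache['age'][2] + cache['z'][2]  # -> result = 30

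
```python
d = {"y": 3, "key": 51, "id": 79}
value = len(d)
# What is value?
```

Answer: 3

Derivation:
Trace (tracking value):
d = {'y': 3, 'key': 51, 'id': 79}  # -> d = {'y': 3, 'key': 51, 'id': 79}
value = len(d)  # -> value = 3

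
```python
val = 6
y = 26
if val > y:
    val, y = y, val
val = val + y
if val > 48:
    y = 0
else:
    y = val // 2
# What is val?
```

Answer: 32

Derivation:
Trace (tracking val):
val = 6  # -> val = 6
y = 26  # -> y = 26
if val > y:  # condition is False
val = val + y  # -> val = 32
if val > 48:  # condition is False
else:
    y = val // 2  # -> y = 16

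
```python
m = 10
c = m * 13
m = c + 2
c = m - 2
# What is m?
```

Answer: 132

Derivation:
Trace (tracking m):
m = 10  # -> m = 10
c = m * 13  # -> c = 130
m = c + 2  # -> m = 132
c = m - 2  # -> c = 130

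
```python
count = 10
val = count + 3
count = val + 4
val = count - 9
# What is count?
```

Answer: 17

Derivation:
Trace (tracking count):
count = 10  # -> count = 10
val = count + 3  # -> val = 13
count = val + 4  # -> count = 17
val = count - 9  # -> val = 8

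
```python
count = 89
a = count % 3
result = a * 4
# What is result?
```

Answer: 8

Derivation:
Trace (tracking result):
count = 89  # -> count = 89
a = count % 3  # -> a = 2
result = a * 4  # -> result = 8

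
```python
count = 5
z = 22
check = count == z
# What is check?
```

Answer: False

Derivation:
Trace (tracking check):
count = 5  # -> count = 5
z = 22  # -> z = 22
check = count == z  # -> check = False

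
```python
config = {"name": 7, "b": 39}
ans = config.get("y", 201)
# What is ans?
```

Answer: 201

Derivation:
Trace (tracking ans):
config = {'name': 7, 'b': 39}  # -> config = {'name': 7, 'b': 39}
ans = config.get('y', 201)  # -> ans = 201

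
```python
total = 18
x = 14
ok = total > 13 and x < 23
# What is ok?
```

Answer: True

Derivation:
Trace (tracking ok):
total = 18  # -> total = 18
x = 14  # -> x = 14
ok = total > 13 and x < 23  # -> ok = True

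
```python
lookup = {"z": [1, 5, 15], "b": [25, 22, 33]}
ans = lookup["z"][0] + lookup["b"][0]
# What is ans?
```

Trace (tracking ans):
lookup = {'z': [1, 5, 15], 'b': [25, 22, 33]}  # -> lookup = {'z': [1, 5, 15], 'b': [25, 22, 33]}
ans = lookup['z'][0] + lookup['b'][0]  # -> ans = 26

Answer: 26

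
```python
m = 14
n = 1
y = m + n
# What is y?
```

Trace (tracking y):
m = 14  # -> m = 14
n = 1  # -> n = 1
y = m + n  # -> y = 15

Answer: 15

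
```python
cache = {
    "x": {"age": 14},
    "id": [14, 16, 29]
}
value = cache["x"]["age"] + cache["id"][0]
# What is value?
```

Trace (tracking value):
cache = {'x': {'age': 14}, 'id': [14, 16, 29]}  # -> cache = {'x': {'age': 14}, 'id': [14, 16, 29]}
value = cache['x']['age'] + cache['id'][0]  # -> value = 28

Answer: 28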